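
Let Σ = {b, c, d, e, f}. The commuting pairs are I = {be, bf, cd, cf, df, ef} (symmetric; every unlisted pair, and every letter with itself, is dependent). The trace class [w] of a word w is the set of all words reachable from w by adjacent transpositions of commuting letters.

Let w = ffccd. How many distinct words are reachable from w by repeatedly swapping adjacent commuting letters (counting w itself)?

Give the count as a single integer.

30

#0=f has no predecessor
#1=f depends on [0:f]
#2=c has no predecessor
#3=c depends on [2:c]
#4=d has no predecessor
sources: [0:f, 2:c, 4:d]
N(rest) = Σ N(rest − s) over sources s of rest; N(one piece) = 1:
  size 1 → [1]=1  [3]=1  [4]=1
  size 2 → [0,1]=1  [1,3]=2  [1,4]=2  [2,3]=1  [3,4]=2
  size 3 → [0,1,3]=3  [0,1,4]=3  [1,2,3]=3  [1,3,4]=6  [2,3,4]=3
  first=0(f) contributes 12
  first=2(c) contributes 12
  first=4(d) contributes 6
|[w]| = 30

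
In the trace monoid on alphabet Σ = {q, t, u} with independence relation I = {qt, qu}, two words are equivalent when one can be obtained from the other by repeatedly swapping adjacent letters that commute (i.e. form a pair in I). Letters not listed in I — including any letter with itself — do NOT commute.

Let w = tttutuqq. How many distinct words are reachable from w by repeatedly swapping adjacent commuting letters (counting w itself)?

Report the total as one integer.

#0=t has no predecessor
#1=t depends on [0:t]
#2=t depends on [1:t]
#3=u depends on [2:t]
#4=t depends on [3:u]
#5=u depends on [4:t]
#6=q has no predecessor
#7=q depends on [6:q]
sources: [0:t, 6:q]
N(rest) = Σ N(rest − s) over sources s of rest; N(one piece) = 1:
  size 1 → [5]=1  [7]=1
  size 2 → [4,5]=1  [5,7]=2  [6,7]=1
  size 3 → [3,4,5]=1  [4,5,7]=3  [5,6,7]=3
  size 4 → [2,3,4,5]=1  [3,4,5,7]=4  [4,5,6,7]=6
  size 5 → [1,2,3,4,5]=1  [2,3,4,5,7]=5  [3,4,5,6,7]=10
  size 6 → [0,1,2,3,4,5]=1  [1,2,3,4,5,7]=6  [2,3,4,5,6,7]=15
  first=0(t) contributes 21
  first=6(q) contributes 7
|[w]| = 28

28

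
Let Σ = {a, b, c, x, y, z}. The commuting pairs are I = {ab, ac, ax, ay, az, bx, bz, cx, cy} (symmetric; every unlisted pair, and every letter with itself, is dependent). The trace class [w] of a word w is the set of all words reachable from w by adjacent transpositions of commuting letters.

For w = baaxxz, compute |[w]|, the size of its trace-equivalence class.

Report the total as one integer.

drop 0:b onto floor
drop 1:a onto floor
drop 2:a onto {1:a}
drop 3:x onto floor
drop 4:x onto {3:x}
drop 5:z onto {4:x}
ground layer = {0:b, 1:a, 3:x}
drop-orders for the pieces not yet dropped (sum over which currently-grounded one goes next):
  1 to go: {0} 1  {2} 1  {5} 1
  2 to go: {0,2} 2  {0,5} 2  {1,2} 1  {2,5} 2  {4,5} 1
  3 to go: {0,1,2} 3  {0,2,5} 6  {0,4,5} 3  {1,2,5} 3  {2,4,5} 3  {3,4,5} 1
  4 to go: {0,1,2,5} 12  {0,2,4,5} 12  {0,3,4,5} 4  {1,2,4,5} 6  {2,3,4,5} 4
  if 0:b drops first: 10 orders
  if 1:a drops first: 20 orders
  if 3:x drops first: 30 orders
heap linearizations: 60

60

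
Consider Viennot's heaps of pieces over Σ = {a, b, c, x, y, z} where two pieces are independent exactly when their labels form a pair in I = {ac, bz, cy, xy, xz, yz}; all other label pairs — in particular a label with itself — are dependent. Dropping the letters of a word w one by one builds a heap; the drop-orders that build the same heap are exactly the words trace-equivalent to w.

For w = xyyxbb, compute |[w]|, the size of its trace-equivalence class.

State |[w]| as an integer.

6

0(x) covers ∅
1(y) covers ∅
2(y) covers 1:y
3(x) covers 0:x
4(b) covers 2:y, 3:x
5(b) covers 4:b
floor of heap: 0:x, 1:y
completions by unplaced set U, small U first (add the entries for U minus each lowest piece of U):
  |U|=1: {5}:1
  |U|=2: {4,5}:1
  |U|=3: {2,4,5}:1  {3,4,5}:1
  |U|=4: {0,3,4,5}:1  {1,2,4,5}:1  {2,3,4,5}:2
  start at 0(x): 3
  start at 1(y): 3
sum over floor = 6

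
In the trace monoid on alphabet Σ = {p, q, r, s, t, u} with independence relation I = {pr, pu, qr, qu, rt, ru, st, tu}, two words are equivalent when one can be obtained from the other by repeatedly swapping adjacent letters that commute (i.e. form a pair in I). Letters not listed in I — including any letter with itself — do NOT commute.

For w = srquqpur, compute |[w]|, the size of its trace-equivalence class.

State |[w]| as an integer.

#0=s has no predecessor
#1=r depends on [0:s]
#2=q depends on [0:s]
#3=u depends on [0:s]
#4=q depends on [2:q]
#5=p depends on [4:q]
#6=u depends on [3:u]
#7=r depends on [1:r]
sources: [0:s]
N(rest) = Σ N(rest − s) over sources s of rest; N(one piece) = 1:
  size 1 → [5]=1  [6]=1  [7]=1
  size 2 → [1,7]=1  [3,6]=1  [4,5]=1  [5,6]=2  [5,7]=2  [6,7]=2
  size 3 → [1,5,7]=3  [1,6,7]=3  [2,4,5]=1  [3,5,6]=3  [3,6,7]=3  [4,5,6]=3  [4,5,7]=3  [5,6,7]=6
  size 4 → [1,3,6,7]=6  [1,4,5,7]=6  [1,5,6,7]=12  [2,4,5,6]=4  [2,4,5,7]=4  [3,4,5,6]=6  [3,5,6,7]=12  [4,5,6,7]=12
  size 5 → [1,2,4,5,7]=10  [1,3,5,6,7]=30  [1,4,5,6,7]=30  [2,3,4,5,6]=10  [2,4,5,6,7]=20  [3,4,5,6,7]=30
  size 6 → [1,2,4,5,6,7]=60  [1,3,4,5,6,7]=90  [2,3,4,5,6,7]=60
  first=0(s) contributes 210

210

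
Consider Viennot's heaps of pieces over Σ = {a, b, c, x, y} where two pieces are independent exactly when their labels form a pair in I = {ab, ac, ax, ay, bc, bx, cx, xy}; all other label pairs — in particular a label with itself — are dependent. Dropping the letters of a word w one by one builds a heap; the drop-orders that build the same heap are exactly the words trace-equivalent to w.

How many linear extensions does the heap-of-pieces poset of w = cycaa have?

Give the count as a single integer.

0(c) covers ∅
1(y) covers 0:c
2(c) covers 1:y
3(a) covers ∅
4(a) covers 3:a
floor of heap: 0:c, 3:a
completions by unplaced set U, small U first (add the entries for U minus each lowest piece of U):
  |U|=1: {2}:1  {4}:1
  |U|=2: {1,2}:1  {2,4}:2  {3,4}:1
  |U|=3: {0,1,2}:1  {1,2,4}:3  {2,3,4}:3
  start at 0(c): 6
  start at 3(a): 4
sum over floor = 10

10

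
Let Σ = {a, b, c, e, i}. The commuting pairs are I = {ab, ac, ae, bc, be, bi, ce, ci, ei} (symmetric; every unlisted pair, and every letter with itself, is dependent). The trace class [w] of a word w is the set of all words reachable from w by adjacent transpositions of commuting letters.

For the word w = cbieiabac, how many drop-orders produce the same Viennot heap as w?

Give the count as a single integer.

0(c) covers ∅
1(b) covers ∅
2(i) covers ∅
3(e) covers ∅
4(i) covers 2:i
5(a) covers 4:i
6(b) covers 1:b
7(a) covers 5:a
8(c) covers 0:c
floor of heap: 0:c, 1:b, 2:i, 3:e
completions by unplaced set U, small U first (add the entries for U minus each lowest piece of U):
  |U|=1: {3}:1  {6}:1  {7}:1  {8}:1
  |U|=2: {0,8}:1  {1,6}:1  {3,6}:2  {3,7}:2  {3,8}:2  {5,7}:1  {6,7}:2  {6,8}:2  {7,8}:2
  |U|=3: {0,3,8}:3  {0,6,8}:3  {0,7,8}:3  {1,3,6}:3  {1,6,7}:3  {1,6,8}:3  {3,5,7}:3  {3,6,7}:6  {3,6,8}:6  {3,7,8}:6  {4,5,7}:1  {5,6,7}:3  {5,7,8}:3  {6,7,8}:6
  |U|=4: {0,1,6,8}:6  {0,3,6,8}:12  {0,3,7,8}:12  {0,5,7,8}:6  {0,6,7,8}:12  {1,3,6,7}:12  {1,3,6,8}:12  {1,5,6,7}:6  {1,6,7,8}:12  {2,4,5,7}:1  {3,4,5,7}:4  {3,5,6,7}:12  {3,5,7,8}:12  {3,6,7,8}:24  {4,5,6,7}:4  {4,5,7,8}:4  {5,6,7,8}:12
  |U|=5: {0,1,3,6,8}:30  {0,1,6,7,8}:30  {0,3,5,7,8}:30  {0,3,6,7,8}:60  {0,4,5,7,8}:10  {0,5,6,7,8}:30  {1,3,5,6,7}:30  {1,3,6,7,8}:60  {1,4,5,6,7}:10  {1,5,6,7,8}:30  {2,3,4,5,7}:5  {2,4,5,6,7}:5  {2,4,5,7,8}:5  {3,4,5,6,7}:20  {3,4,5,7,8}:20  {3,5,6,7,8}:60  {4,5,6,7,8}:20
  |U|=6: {0,1,3,6,7,8}:180  {0,1,5,6,7,8}:90  {0,2,4,5,7,8}:15  {0,3,4,5,7,8}:60  {0,3,5,6,7,8}:180  {0,4,5,6,7,8}:60  {1,2,4,5,6,7}:15  {1,3,4,5,6,7}:60  {1,3,5,6,7,8}:180  {1,4,5,6,7,8}:60  {2,3,4,5,6,7}:30  {2,3,4,5,7,8}:30  {2,4,5,6,7,8}:30  {3,4,5,6,7,8}:120
  |U|=7: {0,1,3,5,6,7,8}:630  {0,1,4,5,6,7,8}:210  {0,2,3,4,5,7,8}:105  {0,2,4,5,6,7,8}:105  {0,3,4,5,6,7,8}:420  {1,2,3,4,5,6,7}:105  {1,2,4,5,6,7,8}:105  {1,3,4,5,6,7,8}:420  {2,3,4,5,6,7,8}:210
  start at 0(c): 840
  start at 1(b): 840
  start at 2(i): 1680
  start at 3(e): 420
sum over floor = 3780

3780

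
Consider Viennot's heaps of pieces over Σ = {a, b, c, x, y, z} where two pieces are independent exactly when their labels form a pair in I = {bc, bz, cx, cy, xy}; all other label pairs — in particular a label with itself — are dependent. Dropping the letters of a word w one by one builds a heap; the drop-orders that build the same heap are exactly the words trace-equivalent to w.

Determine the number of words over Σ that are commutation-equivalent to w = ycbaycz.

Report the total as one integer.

6

drop 0:y onto floor
drop 1:c onto floor
drop 2:b onto {0:y}
drop 3:a onto {1:c, 2:b}
drop 4:y onto {3:a}
drop 5:c onto {3:a}
drop 6:z onto {4:y, 5:c}
ground layer = {0:y, 1:c}
drop-orders for the pieces not yet dropped (sum over which currently-grounded one goes next):
  1 to go: {6} 1
  2 to go: {4,6} 1  {5,6} 1
  3 to go: {4,5,6} 2
  4 to go: {3,4,5,6} 2
  5 to go: {1,3,4,5,6} 2  {2,3,4,5,6} 2
  if 0:y drops first: 4 orders
  if 1:c drops first: 2 orders
heap linearizations: 6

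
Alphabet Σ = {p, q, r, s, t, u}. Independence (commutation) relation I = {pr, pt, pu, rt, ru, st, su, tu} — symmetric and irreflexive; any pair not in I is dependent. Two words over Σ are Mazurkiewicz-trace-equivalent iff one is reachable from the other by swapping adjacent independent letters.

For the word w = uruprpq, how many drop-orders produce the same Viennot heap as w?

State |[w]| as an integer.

#0=u has no predecessor
#1=r has no predecessor
#2=u depends on [0:u]
#3=p has no predecessor
#4=r depends on [1:r]
#5=p depends on [3:p]
#6=q depends on [2:u, 4:r, 5:p]
sources: [0:u, 1:r, 3:p]
N(rest) = Σ N(rest − s) over sources s of rest; N(one piece) = 1:
  size 1 → [6]=1
  size 2 → [2,6]=1  [4,6]=1  [5,6]=1
  size 3 → [0,2,6]=1  [1,4,6]=1  [2,4,6]=2  [2,5,6]=2  [3,5,6]=1  [4,5,6]=2
  size 4 → [0,2,4,6]=3  [0,2,5,6]=3  [1,2,4,6]=3  [1,4,5,6]=3  [2,3,5,6]=3  [2,4,5,6]=6  [3,4,5,6]=3
  size 5 → [0,1,2,4,6]=6  [0,2,3,5,6]=6  [0,2,4,5,6]=12  [1,2,4,5,6]=12  [1,3,4,5,6]=6  [2,3,4,5,6]=12
  first=0(u) contributes 30
  first=1(r) contributes 30
  first=3(p) contributes 30
|[w]| = 90

90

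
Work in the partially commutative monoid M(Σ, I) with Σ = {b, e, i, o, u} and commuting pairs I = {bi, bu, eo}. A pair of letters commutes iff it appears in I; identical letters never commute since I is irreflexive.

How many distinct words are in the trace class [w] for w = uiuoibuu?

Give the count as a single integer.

0(u) covers ∅
1(i) covers 0:u
2(u) covers 1:i
3(o) covers 2:u
4(i) covers 3:o
5(b) covers 3:o
6(u) covers 4:i
7(u) covers 6:u
floor of heap: 0:u
completions by unplaced set U, small U first (add the entries for U minus each lowest piece of U):
  |U|=1: {5}:1  {7}:1
  |U|=2: {5,7}:2  {6,7}:1
  |U|=3: {4,6,7}:1  {5,6,7}:3
  |U|=4: {4,5,6,7}:4
  |U|=5: {3,4,5,6,7}:4
  |U|=6: {2,3,4,5,6,7}:4
  start at 0(u): 4

4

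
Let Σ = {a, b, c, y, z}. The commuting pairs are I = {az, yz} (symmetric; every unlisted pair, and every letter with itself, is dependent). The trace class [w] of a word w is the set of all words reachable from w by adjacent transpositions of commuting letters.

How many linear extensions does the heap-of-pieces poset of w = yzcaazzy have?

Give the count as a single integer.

0(y) covers ∅
1(z) covers ∅
2(c) covers 0:y, 1:z
3(a) covers 2:c
4(a) covers 3:a
5(z) covers 2:c
6(z) covers 5:z
7(y) covers 4:a
floor of heap: 0:y, 1:z
completions by unplaced set U, small U first (add the entries for U minus each lowest piece of U):
  |U|=1: {6}:1  {7}:1
  |U|=2: {4,7}:1  {5,6}:1  {6,7}:2
  |U|=3: {3,4,7}:1  {4,6,7}:3  {5,6,7}:3
  |U|=4: {3,4,6,7}:4  {4,5,6,7}:6
  |U|=5: {3,4,5,6,7}:10
  |U|=6: {2,3,4,5,6,7}:10
  start at 0(y): 10
  start at 1(z): 10
sum over floor = 20

20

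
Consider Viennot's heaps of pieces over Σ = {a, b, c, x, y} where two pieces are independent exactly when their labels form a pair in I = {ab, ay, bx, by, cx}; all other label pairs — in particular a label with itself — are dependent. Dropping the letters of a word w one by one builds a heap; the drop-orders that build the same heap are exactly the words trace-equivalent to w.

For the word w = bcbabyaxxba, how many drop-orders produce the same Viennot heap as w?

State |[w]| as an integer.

drop 0:b onto floor
drop 1:c onto {0:b}
drop 2:b onto {1:c}
drop 3:a onto {1:c}
drop 4:b onto {2:b}
drop 5:y onto {1:c}
drop 6:a onto {3:a}
drop 7:x onto {5:y, 6:a}
drop 8:x onto {7:x}
drop 9:b onto {4:b}
drop 10:a onto {8:x}
ground layer = {0:b}
drop-orders for the pieces not yet dropped (sum over which currently-grounded one goes next):
  1 to go: {9} 1  {10} 1
  2 to go: {4,9} 1  {8,10} 1  {9,10} 2
  3 to go: {2,4,9} 1  {4,9,10} 3  {7,8,10} 1  {8,9,10} 3
  4 to go: {2,4,9,10} 4  {4,8,9,10} 6  {5,7,8,10} 1  {6,7,8,10} 1  {7,8,9,10} 4
  5 to go: {2,4,8,9,10} 10  {3,6,7,8,10} 1  {4,7,8,9,10} 10  {5,6,7,8,10} 2  {5,7,8,9,10} 5  {6,7,8,9,10} 5
  6 to go: {2,4,7,8,9,10} 20  {3,5,6,7,8,10} 3  {3,6,7,8,9,10} 6  {4,5,7,8,9,10} 15  {4,6,7,8,9,10} 15  {5,6,7,8,9,10} 12
  7 to go: {2,4,5,7,8,9,10} 35  {2,4,6,7,8,9,10} 35  {3,4,6,7,8,9,10} 21  {3,5,6,7,8,9,10} 21  {4,5,6,7,8,9,10} 42
  8 to go: {2,3,4,6,7,8,9,10} 56  {2,4,5,6,7,8,9,10} 112  {3,4,5,6,7,8,9,10} 84
  9 to go: {2,3,4,5,6,7,8,9,10} 252
  if 0:b drops first: 252 orders

252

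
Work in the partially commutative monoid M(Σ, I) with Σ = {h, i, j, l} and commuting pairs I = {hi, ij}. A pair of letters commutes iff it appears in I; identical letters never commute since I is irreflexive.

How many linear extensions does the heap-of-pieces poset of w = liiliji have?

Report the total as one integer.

3

#0=l has no predecessor
#1=i depends on [0:l]
#2=i depends on [1:i]
#3=l depends on [2:i]
#4=i depends on [3:l]
#5=j depends on [3:l]
#6=i depends on [4:i]
sources: [0:l]
N(rest) = Σ N(rest − s) over sources s of rest; N(one piece) = 1:
  size 1 → [5]=1  [6]=1
  size 2 → [4,6]=1  [5,6]=2
  size 3 → [4,5,6]=3
  size 4 → [3,4,5,6]=3
  size 5 → [2,3,4,5,6]=3
  first=0(l) contributes 3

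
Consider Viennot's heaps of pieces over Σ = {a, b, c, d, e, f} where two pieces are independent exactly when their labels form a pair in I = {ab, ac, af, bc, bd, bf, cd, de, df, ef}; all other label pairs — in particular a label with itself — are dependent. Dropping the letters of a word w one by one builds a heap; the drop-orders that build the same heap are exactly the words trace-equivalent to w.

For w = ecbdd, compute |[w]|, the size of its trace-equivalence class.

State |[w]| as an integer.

#0=e has no predecessor
#1=c depends on [0:e]
#2=b depends on [0:e]
#3=d has no predecessor
#4=d depends on [3:d]
sources: [0:e, 3:d]
N(rest) = Σ N(rest − s) over sources s of rest; N(one piece) = 1:
  size 1 → [1]=1  [2]=1  [4]=1
  size 2 → [1,2]=2  [1,4]=2  [2,4]=2  [3,4]=1
  size 3 → [0,1,2]=2  [1,2,4]=6  [1,3,4]=3  [2,3,4]=3
  first=0(e) contributes 12
  first=3(d) contributes 8
|[w]| = 20

20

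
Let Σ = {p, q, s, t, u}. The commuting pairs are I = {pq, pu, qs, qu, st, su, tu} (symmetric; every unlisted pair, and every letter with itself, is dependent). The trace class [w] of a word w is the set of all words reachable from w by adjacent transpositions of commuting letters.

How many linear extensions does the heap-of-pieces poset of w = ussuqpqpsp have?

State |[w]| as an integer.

0(u) covers ∅
1(s) covers ∅
2(s) covers 1:s
3(u) covers 0:u
4(q) covers ∅
5(p) covers 2:s
6(q) covers 4:q
7(p) covers 5:p
8(s) covers 7:p
9(p) covers 8:s
floor of heap: 0:u, 1:s, 4:q
completions by unplaced set U, small U first (add the entries for U minus each lowest piece of U):
  |U|=1: {3}:1  {6}:1  {9}:1
  |U|=2: {0,3}:1  {3,6}:2  {3,9}:2  {4,6}:1  {6,9}:2  {8,9}:1
  |U|=3: {0,3,6}:3  {0,3,9}:3  {3,4,6}:3  {3,6,9}:6  {3,8,9}:3  {4,6,9}:3  {6,8,9}:3  {7,8,9}:1
  |U|=4: {0,3,4,6}:6  {0,3,6,9}:12  {0,3,8,9}:6  {3,4,6,9}:12  {3,6,8,9}:12  {3,7,8,9}:4  {4,6,8,9}:6  {5,7,8,9}:1  {6,7,8,9}:4
  |U|=5: {0,3,4,6,9}:30  {0,3,6,8,9}:30  {0,3,7,8,9}:10  {2,5,7,8,9}:1  {3,4,6,8,9}:30  {3,5,7,8,9}:5  {3,6,7,8,9}:20  {4,6,7,8,9}:10  {5,6,7,8,9}:5
  |U|=6: {0,3,4,6,8,9}:90  {0,3,5,7,8,9}:15  {0,3,6,7,8,9}:60  {1,2,5,7,8,9}:1  {2,3,5,7,8,9}:6  {2,5,6,7,8,9}:6  {3,4,6,7,8,9}:60  {3,5,6,7,8,9}:30  {4,5,6,7,8,9}:15
  |U|=7: {0,2,3,5,7,8,9}:21  {0,3,4,6,7,8,9}:210  {0,3,5,6,7,8,9}:105  {1,2,3,5,7,8,9}:7  {1,2,5,6,7,8,9}:7  {2,3,5,6,7,8,9}:42  {2,4,5,6,7,8,9}:21  {3,4,5,6,7,8,9}:105
  |U|=8: {0,1,2,3,5,7,8,9}:28  {0,2,3,5,6,7,8,9}:168  {0,3,4,5,6,7,8,9}:420  {1,2,3,5,6,7,8,9}:56  {1,2,4,5,6,7,8,9}:28  {2,3,4,5,6,7,8,9}:168
  start at 0(u): 252
  start at 1(s): 756
  start at 4(q): 252
sum over floor = 1260

1260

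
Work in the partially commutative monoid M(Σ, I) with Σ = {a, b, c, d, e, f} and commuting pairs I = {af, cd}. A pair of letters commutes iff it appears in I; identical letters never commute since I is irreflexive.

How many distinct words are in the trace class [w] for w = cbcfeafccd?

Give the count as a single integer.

drop 0:c onto floor
drop 1:b onto {0:c}
drop 2:c onto {1:b}
drop 3:f onto {2:c}
drop 4:e onto {3:f}
drop 5:a onto {4:e}
drop 6:f onto {4:e}
drop 7:c onto {5:a, 6:f}
drop 8:c onto {7:c}
drop 9:d onto {5:a, 6:f}
ground layer = {0:c}
drop-orders for the pieces not yet dropped (sum over which currently-grounded one goes next):
  1 to go: {8} 1  {9} 1
  2 to go: {7,8} 1  {8,9} 2
  3 to go: {7,8,9} 3
  4 to go: {5,7,8,9} 3  {6,7,8,9} 3
  5 to go: {5,6,7,8,9} 6
  6 to go: {4,5,6,7,8,9} 6
  7 to go: {3,4,5,6,7,8,9} 6
  8 to go: {2,3,4,5,6,7,8,9} 6
  if 0:c drops first: 6 orders

6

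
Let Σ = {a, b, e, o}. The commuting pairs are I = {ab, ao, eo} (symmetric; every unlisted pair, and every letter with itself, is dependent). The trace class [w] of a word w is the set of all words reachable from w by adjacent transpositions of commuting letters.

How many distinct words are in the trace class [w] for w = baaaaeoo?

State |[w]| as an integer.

#0=b has no predecessor
#1=a has no predecessor
#2=a depends on [1:a]
#3=a depends on [2:a]
#4=a depends on [3:a]
#5=e depends on [0:b, 4:a]
#6=o depends on [0:b]
#7=o depends on [6:o]
sources: [0:b, 1:a]
N(rest) = Σ N(rest − s) over sources s of rest; N(one piece) = 1:
  size 1 → [5]=1  [7]=1
  size 2 → [4,5]=1  [5,7]=2  [6,7]=1
  size 3 → [3,4,5]=1  [4,5,7]=3  [5,6,7]=3
  size 4 → [0,5,6,7]=3  [2,3,4,5]=1  [3,4,5,7]=4  [4,5,6,7]=6
  size 5 → [0,4,5,6,7]=9  [1,2,3,4,5]=1  [2,3,4,5,7]=5  [3,4,5,6,7]=10
  size 6 → [0,3,4,5,6,7]=19  [1,2,3,4,5,7]=6  [2,3,4,5,6,7]=15
  first=0(b) contributes 21
  first=1(a) contributes 34
|[w]| = 55

55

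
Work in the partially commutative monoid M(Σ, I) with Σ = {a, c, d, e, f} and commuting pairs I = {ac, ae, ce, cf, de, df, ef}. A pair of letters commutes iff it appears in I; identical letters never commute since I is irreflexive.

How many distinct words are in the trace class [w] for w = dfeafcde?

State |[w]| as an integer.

336

drop 0:d onto floor
drop 1:f onto floor
drop 2:e onto floor
drop 3:a onto {0:d, 1:f}
drop 4:f onto {3:a}
drop 5:c onto {0:d}
drop 6:d onto {3:a, 5:c}
drop 7:e onto {2:e}
ground layer = {0:d, 1:f, 2:e}
drop-orders for the pieces not yet dropped (sum over which currently-grounded one goes next):
  1 to go: {4} 1  {6} 1  {7} 1
  2 to go: {2,7} 1  {4,6} 2  {4,7} 2  {5,6} 1  {6,7} 2
  3 to go: {2,4,7} 3  {2,6,7} 3  {3,4,6} 2  {4,5,6} 3  {4,6,7} 6  {5,6,7} 3
  4 to go: {1,3,4,6} 2  {2,4,6,7} 12  {2,5,6,7} 6  {3,4,5,6} 5  {3,4,6,7} 8  {4,5,6,7} 12
  5 to go: {0,3,4,5,6} 5  {1,3,4,5,6} 7  {1,3,4,6,7} 10  {2,3,4,6,7} 20  {2,4,5,6,7} 30  {3,4,5,6,7} 25
  6 to go: {0,1,3,4,5,6} 12  {0,3,4,5,6,7} 30  {1,2,3,4,6,7} 30  {1,3,4,5,6,7} 42  {2,3,4,5,6,7} 75
  if 0:d drops first: 147 orders
  if 1:f drops first: 105 orders
  if 2:e drops first: 84 orders
heap linearizations: 336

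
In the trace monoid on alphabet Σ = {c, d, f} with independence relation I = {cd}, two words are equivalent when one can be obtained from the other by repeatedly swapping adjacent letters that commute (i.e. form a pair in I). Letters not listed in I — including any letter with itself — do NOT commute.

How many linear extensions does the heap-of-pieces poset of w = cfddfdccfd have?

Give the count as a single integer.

3

piece 0:c — minimal
piece 1:f rests on {0:c}
piece 2:d rests on {1:f}
piece 3:d rests on {2:d}
piece 4:f rests on {3:d}
piece 5:d rests on {4:f}
piece 6:c rests on {4:f}
piece 7:c rests on {6:c}
piece 8:f rests on {5:d, 7:c}
piece 9:d rests on {8:f}
minimal pieces: {0:c}
ways to finish when only these pieces remain (= sum over removing one remaining piece with nothing left below it):
  1 left: {9}→1
  2 left: {8,9}→1
  3 left: {5,8,9}→1  {7,8,9}→1
  4 left: {5,7,8,9}→2  {6,7,8,9}→1
  5 left: {5,6,7,8,9}→3
  6 left: {4,5,6,7,8,9}→3
  7 left: {3,4,5,6,7,8,9}→3
  8 left: {2,3,4,5,6,7,8,9}→3
  placing 0:c first → 3 extensions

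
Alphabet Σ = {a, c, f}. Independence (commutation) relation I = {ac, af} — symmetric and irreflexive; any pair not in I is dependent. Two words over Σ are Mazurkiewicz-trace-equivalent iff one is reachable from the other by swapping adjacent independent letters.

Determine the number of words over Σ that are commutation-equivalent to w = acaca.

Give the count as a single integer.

0(a) covers ∅
1(c) covers ∅
2(a) covers 0:a
3(c) covers 1:c
4(a) covers 2:a
floor of heap: 0:a, 1:c
completions by unplaced set U, small U first (add the entries for U minus each lowest piece of U):
  |U|=1: {3}:1  {4}:1
  |U|=2: {1,3}:1  {2,4}:1  {3,4}:2
  |U|=3: {0,2,4}:1  {1,3,4}:3  {2,3,4}:3
  start at 0(a): 6
  start at 1(c): 4
sum over floor = 10

10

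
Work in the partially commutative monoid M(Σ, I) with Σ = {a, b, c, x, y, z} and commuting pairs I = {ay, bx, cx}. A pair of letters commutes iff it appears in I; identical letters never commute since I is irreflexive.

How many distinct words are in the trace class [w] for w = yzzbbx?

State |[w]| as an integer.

3

0(y) covers ∅
1(z) covers 0:y
2(z) covers 1:z
3(b) covers 2:z
4(b) covers 3:b
5(x) covers 2:z
floor of heap: 0:y
completions by unplaced set U, small U first (add the entries for U minus each lowest piece of U):
  |U|=1: {4}:1  {5}:1
  |U|=2: {3,4}:1  {4,5}:2
  |U|=3: {3,4,5}:3
  |U|=4: {2,3,4,5}:3
  start at 0(y): 3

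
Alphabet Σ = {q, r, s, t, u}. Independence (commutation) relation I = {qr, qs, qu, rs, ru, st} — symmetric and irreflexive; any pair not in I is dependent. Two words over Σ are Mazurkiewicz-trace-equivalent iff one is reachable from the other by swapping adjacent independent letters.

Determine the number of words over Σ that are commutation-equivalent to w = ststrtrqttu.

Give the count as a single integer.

90

drop 0:s onto floor
drop 1:t onto floor
drop 2:s onto {0:s}
drop 3:t onto {1:t}
drop 4:r onto {3:t}
drop 5:t onto {4:r}
drop 6:r onto {5:t}
drop 7:q onto {5:t}
drop 8:t onto {6:r, 7:q}
drop 9:t onto {8:t}
drop 10:u onto {2:s, 9:t}
ground layer = {0:s, 1:t}
drop-orders for the pieces not yet dropped (sum over which currently-grounded one goes next):
  1 to go: {10} 1
  2 to go: {2,10} 1  {9,10} 1
  3 to go: {0,2,10} 1  {2,9,10} 2  {8,9,10} 1
  4 to go: {0,2,9,10} 3  {2,8,9,10} 3  {6,8,9,10} 1  {7,8,9,10} 1
  5 to go: {0,2,8,9,10} 6  {2,6,8,9,10} 4  {2,7,8,9,10} 4  {6,7,8,9,10} 2
  6 to go: {0,2,6,8,9,10} 10  {0,2,7,8,9,10} 10  {2,6,7,8,9,10} 10  {5,6,7,8,9,10} 2
  7 to go: {0,2,6,7,8,9,10} 30  {2,5,6,7,8,9,10} 12  {4,5,6,7,8,9,10} 2
  8 to go: {0,2,5,6,7,8,9,10} 42  {2,4,5,6,7,8,9,10} 14  {3,4,5,6,7,8,9,10} 2
  9 to go: {0,2,4,5,6,7,8,9,10} 56  {1,3,4,5,6,7,8,9,10} 2  {2,3,4,5,6,7,8,9,10} 16
  if 0:s drops first: 18 orders
  if 1:t drops first: 72 orders
heap linearizations: 90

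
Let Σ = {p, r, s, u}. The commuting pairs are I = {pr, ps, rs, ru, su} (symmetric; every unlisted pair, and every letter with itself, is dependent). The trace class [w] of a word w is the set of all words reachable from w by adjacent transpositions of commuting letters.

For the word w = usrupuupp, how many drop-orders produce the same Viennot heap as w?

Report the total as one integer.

#0=u has no predecessor
#1=s has no predecessor
#2=r has no predecessor
#3=u depends on [0:u]
#4=p depends on [3:u]
#5=u depends on [4:p]
#6=u depends on [5:u]
#7=p depends on [6:u]
#8=p depends on [7:p]
sources: [0:u, 1:s, 2:r]
N(rest) = Σ N(rest − s) over sources s of rest; N(one piece) = 1:
  size 1 → [1]=1  [2]=1  [8]=1
  size 2 → [1,2]=2  [1,8]=2  [2,8]=2  [7,8]=1
  size 3 → [1,2,8]=6  [1,7,8]=3  [2,7,8]=3  [6,7,8]=1
  size 4 → [1,2,7,8]=12  [1,6,7,8]=4  [2,6,7,8]=4  [5,6,7,8]=1
  size 5 → [1,2,6,7,8]=20  [1,5,6,7,8]=5  [2,5,6,7,8]=5  [4,5,6,7,8]=1
  size 6 → [1,2,5,6,7,8]=30  [1,4,5,6,7,8]=6  [2,4,5,6,7,8]=6  [3,4,5,6,7,8]=1
  size 7 → [0,3,4,5,6,7,8]=1  [1,2,4,5,6,7,8]=42  [1,3,4,5,6,7,8]=7  [2,3,4,5,6,7,8]=7
  first=0(u) contributes 56
  first=1(s) contributes 8
  first=2(r) contributes 8
|[w]| = 72

72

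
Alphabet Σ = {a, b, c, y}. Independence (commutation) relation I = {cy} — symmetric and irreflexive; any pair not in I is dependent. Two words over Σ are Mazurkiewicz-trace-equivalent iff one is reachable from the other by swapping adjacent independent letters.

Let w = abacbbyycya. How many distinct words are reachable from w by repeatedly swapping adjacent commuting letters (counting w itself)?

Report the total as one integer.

4

#0=a has no predecessor
#1=b depends on [0:a]
#2=a depends on [1:b]
#3=c depends on [2:a]
#4=b depends on [3:c]
#5=b depends on [4:b]
#6=y depends on [5:b]
#7=y depends on [6:y]
#8=c depends on [5:b]
#9=y depends on [7:y]
#10=a depends on [8:c, 9:y]
sources: [0:a]
N(rest) = Σ N(rest − s) over sources s of rest; N(one piece) = 1:
  size 1 → [10]=1
  size 2 → [8,10]=1  [9,10]=1
  size 3 → [7,9,10]=1  [8,9,10]=2
  size 4 → [6,7,9,10]=1  [7,8,9,10]=3
  size 5 → [6,7,8,9,10]=4
  size 6 → [5,6,7,8,9,10]=4
  size 7 → [4,5,6,7,8,9,10]=4
  size 8 → [3,4,5,6,7,8,9,10]=4
  size 9 → [2,3,4,5,6,7,8,9,10]=4
  first=0(a) contributes 4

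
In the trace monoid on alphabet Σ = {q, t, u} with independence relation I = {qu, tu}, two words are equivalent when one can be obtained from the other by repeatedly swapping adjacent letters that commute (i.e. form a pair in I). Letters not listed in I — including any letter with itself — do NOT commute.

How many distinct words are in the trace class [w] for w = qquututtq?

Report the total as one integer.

piece 0:q — minimal
piece 1:q rests on {0:q}
piece 2:u — minimal
piece 3:u rests on {2:u}
piece 4:t rests on {1:q}
piece 5:u rests on {3:u}
piece 6:t rests on {4:t}
piece 7:t rests on {6:t}
piece 8:q rests on {7:t}
minimal pieces: {0:q, 2:u}
ways to finish when only these pieces remain (= sum over removing one remaining piece with nothing left below it):
  1 left: {5}→1  {8}→1
  2 left: {3,5}→1  {5,8}→2  {7,8}→1
  3 left: {2,3,5}→1  {3,5,8}→3  {5,7,8}→3  {6,7,8}→1
  4 left: {2,3,5,8}→4  {3,5,7,8}→6  {4,6,7,8}→1  {5,6,7,8}→4
  5 left: {1,4,6,7,8}→1  {2,3,5,7,8}→10  {3,5,6,7,8}→10  {4,5,6,7,8}→5
  6 left: {0,1,4,6,7,8}→1  {1,4,5,6,7,8}→6  {2,3,5,6,7,8}→20  {3,4,5,6,7,8}→15
  7 left: {0,1,4,5,6,7,8}→7  {1,3,4,5,6,7,8}→21  {2,3,4,5,6,7,8}→35
  placing 0:q first → 56 extensions
  placing 2:u first → 28 extensions
total linear extensions = 84

84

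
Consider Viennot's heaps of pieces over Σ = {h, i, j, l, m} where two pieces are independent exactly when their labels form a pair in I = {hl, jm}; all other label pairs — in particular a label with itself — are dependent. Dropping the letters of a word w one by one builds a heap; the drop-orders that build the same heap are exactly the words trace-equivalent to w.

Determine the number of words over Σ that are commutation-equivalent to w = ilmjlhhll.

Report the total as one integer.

20

0(i) covers ∅
1(l) covers 0:i
2(m) covers 1:l
3(j) covers 1:l
4(l) covers 2:m, 3:j
5(h) covers 2:m, 3:j
6(h) covers 5:h
7(l) covers 4:l
8(l) covers 7:l
floor of heap: 0:i
completions by unplaced set U, small U first (add the entries for U minus each lowest piece of U):
  |U|=1: {6}:1  {8}:1
  |U|=2: {5,6}:1  {6,8}:2  {7,8}:1
  |U|=3: {4,7,8}:1  {5,6,8}:3  {6,7,8}:3
  |U|=4: {4,6,7,8}:4  {5,6,7,8}:6
  |U|=5: {4,5,6,7,8}:10
  |U|=6: {2,4,5,6,7,8}:10  {3,4,5,6,7,8}:10
  |U|=7: {2,3,4,5,6,7,8}:20
  start at 0(i): 20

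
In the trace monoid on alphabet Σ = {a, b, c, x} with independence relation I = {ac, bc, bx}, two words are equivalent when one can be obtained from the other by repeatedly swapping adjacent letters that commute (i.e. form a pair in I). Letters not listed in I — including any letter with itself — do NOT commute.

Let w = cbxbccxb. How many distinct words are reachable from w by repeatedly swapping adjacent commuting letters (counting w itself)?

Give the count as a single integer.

56

drop 0:c onto floor
drop 1:b onto floor
drop 2:x onto {0:c}
drop 3:b onto {1:b}
drop 4:c onto {2:x}
drop 5:c onto {4:c}
drop 6:x onto {5:c}
drop 7:b onto {3:b}
ground layer = {0:c, 1:b}
drop-orders for the pieces not yet dropped (sum over which currently-grounded one goes next):
  1 to go: {6} 1  {7} 1
  2 to go: {3,7} 1  {5,6} 1  {6,7} 2
  3 to go: {1,3,7} 1  {3,6,7} 3  {4,5,6} 1  {5,6,7} 3
  4 to go: {1,3,6,7} 4  {2,4,5,6} 1  {3,5,6,7} 6  {4,5,6,7} 4
  5 to go: {0,2,4,5,6} 1  {1,3,5,6,7} 10  {2,4,5,6,7} 5  {3,4,5,6,7} 10
  6 to go: {0,2,4,5,6,7} 6  {1,3,4,5,6,7} 20  {2,3,4,5,6,7} 15
  if 0:c drops first: 35 orders
  if 1:b drops first: 21 orders
heap linearizations: 56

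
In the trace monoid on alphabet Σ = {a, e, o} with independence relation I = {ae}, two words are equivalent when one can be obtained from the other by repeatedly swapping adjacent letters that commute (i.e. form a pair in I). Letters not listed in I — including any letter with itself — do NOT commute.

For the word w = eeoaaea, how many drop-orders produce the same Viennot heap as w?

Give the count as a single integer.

4

piece 0:e — minimal
piece 1:e rests on {0:e}
piece 2:o rests on {1:e}
piece 3:a rests on {2:o}
piece 4:a rests on {3:a}
piece 5:e rests on {2:o}
piece 6:a rests on {4:a}
minimal pieces: {0:e}
ways to finish when only these pieces remain (= sum over removing one remaining piece with nothing left below it):
  1 left: {5}→1  {6}→1
  2 left: {4,6}→1  {5,6}→2
  3 left: {3,4,6}→1  {4,5,6}→3
  4 left: {3,4,5,6}→4
  5 left: {2,3,4,5,6}→4
  placing 0:e first → 4 extensions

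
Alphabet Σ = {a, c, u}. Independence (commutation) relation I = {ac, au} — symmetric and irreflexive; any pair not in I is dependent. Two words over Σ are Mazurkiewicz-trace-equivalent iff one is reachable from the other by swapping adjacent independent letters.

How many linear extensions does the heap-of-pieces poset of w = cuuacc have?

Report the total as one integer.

0(c) covers ∅
1(u) covers 0:c
2(u) covers 1:u
3(a) covers ∅
4(c) covers 2:u
5(c) covers 4:c
floor of heap: 0:c, 3:a
completions by unplaced set U, small U first (add the entries for U minus each lowest piece of U):
  |U|=1: {3}:1  {5}:1
  |U|=2: {3,5}:2  {4,5}:1
  |U|=3: {2,4,5}:1  {3,4,5}:3
  |U|=4: {1,2,4,5}:1  {2,3,4,5}:4
  start at 0(c): 5
  start at 3(a): 1
sum over floor = 6

6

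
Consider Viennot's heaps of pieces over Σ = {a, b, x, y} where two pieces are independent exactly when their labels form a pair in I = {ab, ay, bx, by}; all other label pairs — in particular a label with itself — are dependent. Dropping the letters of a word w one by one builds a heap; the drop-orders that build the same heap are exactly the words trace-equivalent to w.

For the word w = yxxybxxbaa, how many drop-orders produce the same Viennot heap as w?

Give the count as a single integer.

45

piece 0:y — minimal
piece 1:x rests on {0:y}
piece 2:x rests on {1:x}
piece 3:y rests on {2:x}
piece 4:b — minimal
piece 5:x rests on {3:y}
piece 6:x rests on {5:x}
piece 7:b rests on {4:b}
piece 8:a rests on {6:x}
piece 9:a rests on {8:a}
minimal pieces: {0:y, 4:b}
ways to finish when only these pieces remain (= sum over removing one remaining piece with nothing left below it):
  1 left: {7}→1  {9}→1
  2 left: {4,7}→1  {7,9}→2  {8,9}→1
  3 left: {4,7,9}→3  {6,8,9}→1  {7,8,9}→3
  4 left: {4,7,8,9}→6  {5,6,8,9}→1  {6,7,8,9}→4
  5 left: {3,5,6,8,9}→1  {4,6,7,8,9}→10  {5,6,7,8,9}→5
  6 left: {2,3,5,6,8,9}→1  {3,5,6,7,8,9}→6  {4,5,6,7,8,9}→15
  7 left: {1,2,3,5,6,8,9}→1  {2,3,5,6,7,8,9}→7  {3,4,5,6,7,8,9}→21
  8 left: {0,1,2,3,5,6,8,9}→1  {1,2,3,5,6,7,8,9}→8  {2,3,4,5,6,7,8,9}→28
  placing 0:y first → 36 extensions
  placing 4:b first → 9 extensions
total linear extensions = 45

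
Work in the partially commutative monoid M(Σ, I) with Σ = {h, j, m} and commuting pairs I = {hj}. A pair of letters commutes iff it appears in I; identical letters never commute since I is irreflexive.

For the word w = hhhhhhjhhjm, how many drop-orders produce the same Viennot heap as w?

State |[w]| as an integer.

drop 0:h onto floor
drop 1:h onto {0:h}
drop 2:h onto {1:h}
drop 3:h onto {2:h}
drop 4:h onto {3:h}
drop 5:h onto {4:h}
drop 6:j onto floor
drop 7:h onto {5:h}
drop 8:h onto {7:h}
drop 9:j onto {6:j}
drop 10:m onto {8:h, 9:j}
ground layer = {0:h, 6:j}
drop-orders for the pieces not yet dropped (sum over which currently-grounded one goes next):
  1 to go: {10} 1
  2 to go: {8,10} 1  {9,10} 1
  3 to go: {6,9,10} 1  {7,8,10} 1  {8,9,10} 2
  4 to go: {5,7,8,10} 1  {6,8,9,10} 3  {7,8,9,10} 3
  5 to go: {4,5,7,8,10} 1  {5,7,8,9,10} 4  {6,7,8,9,10} 6
  6 to go: {3,4,5,7,8,10} 1  {4,5,7,8,9,10} 5  {5,6,7,8,9,10} 10
  7 to go: {2,3,4,5,7,8,10} 1  {3,4,5,7,8,9,10} 6  {4,5,6,7,8,9,10} 15
  8 to go: {1,2,3,4,5,7,8,10} 1  {2,3,4,5,7,8,9,10} 7  {3,4,5,6,7,8,9,10} 21
  9 to go: {0,1,2,3,4,5,7,8,10} 1  {1,2,3,4,5,7,8,9,10} 8  {2,3,4,5,6,7,8,9,10} 28
  if 0:h drops first: 36 orders
  if 6:j drops first: 9 orders
heap linearizations: 45

45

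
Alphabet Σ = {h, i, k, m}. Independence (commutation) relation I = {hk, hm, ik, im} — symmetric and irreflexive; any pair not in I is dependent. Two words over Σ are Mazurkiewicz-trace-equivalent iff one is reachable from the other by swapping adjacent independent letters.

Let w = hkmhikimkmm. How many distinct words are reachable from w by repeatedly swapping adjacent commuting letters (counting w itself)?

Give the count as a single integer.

330

0(h) covers ∅
1(k) covers ∅
2(m) covers 1:k
3(h) covers 0:h
4(i) covers 3:h
5(k) covers 2:m
6(i) covers 4:i
7(m) covers 5:k
8(k) covers 7:m
9(m) covers 8:k
10(m) covers 9:m
floor of heap: 0:h, 1:k
completions by unplaced set U, small U first (add the entries for U minus each lowest piece of U):
  |U|=1: {6}:1  {10}:1
  |U|=2: {4,6}:1  {6,10}:2  {9,10}:1
  |U|=3: {3,4,6}:1  {4,6,10}:3  {6,9,10}:3  {8,9,10}:1
  |U|=4: {0,3,4,6}:1  {3,4,6,10}:4  {4,6,9,10}:6  {6,8,9,10}:4  {7,8,9,10}:1
  |U|=5: {0,3,4,6,10}:5  {3,4,6,9,10}:10  {4,6,8,9,10}:10  {5,7,8,9,10}:1  {6,7,8,9,10}:5
  |U|=6: {0,3,4,6,9,10}:15  {2,5,7,8,9,10}:1  {3,4,6,8,9,10}:20  {4,6,7,8,9,10}:15  {5,6,7,8,9,10}:6
  |U|=7: {0,3,4,6,8,9,10}:35  {1,2,5,7,8,9,10}:1  {2,5,6,7,8,9,10}:7  {3,4,6,7,8,9,10}:35  {4,5,6,7,8,9,10}:21
  |U|=8: {0,3,4,6,7,8,9,10}:70  {1,2,5,6,7,8,9,10}:8  {2,4,5,6,7,8,9,10}:28  {3,4,5,6,7,8,9,10}:56
  |U|=9: {0,3,4,5,6,7,8,9,10}:126  {1,2,4,5,6,7,8,9,10}:36  {2,3,4,5,6,7,8,9,10}:84
  start at 0(h): 120
  start at 1(k): 210
sum over floor = 330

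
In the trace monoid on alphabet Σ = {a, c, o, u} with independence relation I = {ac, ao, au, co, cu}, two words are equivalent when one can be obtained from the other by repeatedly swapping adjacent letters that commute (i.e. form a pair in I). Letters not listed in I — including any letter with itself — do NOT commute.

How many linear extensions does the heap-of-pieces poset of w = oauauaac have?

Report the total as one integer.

280

0(o) covers ∅
1(a) covers ∅
2(u) covers 0:o
3(a) covers 1:a
4(u) covers 2:u
5(a) covers 3:a
6(a) covers 5:a
7(c) covers ∅
floor of heap: 0:o, 1:a, 7:c
completions by unplaced set U, small U first (add the entries for U minus each lowest piece of U):
  |U|=1: {4}:1  {6}:1  {7}:1
  |U|=2: {2,4}:1  {4,6}:2  {4,7}:2  {5,6}:1  {6,7}:2
  |U|=3: {0,2,4}:1  {2,4,6}:3  {2,4,7}:3  {3,5,6}:1  {4,5,6}:3  {4,6,7}:6  {5,6,7}:3
  |U|=4: {0,2,4,6}:4  {0,2,4,7}:4  {1,3,5,6}:1  {2,4,5,6}:6  {2,4,6,7}:12  {3,4,5,6}:4  {3,5,6,7}:4  {4,5,6,7}:12
  |U|=5: {0,2,4,5,6}:10  {0,2,4,6,7}:20  {1,3,4,5,6}:5  {1,3,5,6,7}:5  {2,3,4,5,6}:10  {2,4,5,6,7}:30  {3,4,5,6,7}:20
  |U|=6: {0,2,3,4,5,6}:20  {0,2,4,5,6,7}:60  {1,2,3,4,5,6}:15  {1,3,4,5,6,7}:30  {2,3,4,5,6,7}:60
  start at 0(o): 105
  start at 1(a): 140
  start at 7(c): 35
sum over floor = 280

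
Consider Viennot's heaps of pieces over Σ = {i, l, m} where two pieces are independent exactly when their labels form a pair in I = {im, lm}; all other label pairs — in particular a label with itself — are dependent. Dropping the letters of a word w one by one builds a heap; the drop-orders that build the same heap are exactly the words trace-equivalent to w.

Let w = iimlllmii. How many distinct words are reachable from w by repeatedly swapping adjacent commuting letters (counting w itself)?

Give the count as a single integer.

0(i) covers ∅
1(i) covers 0:i
2(m) covers ∅
3(l) covers 1:i
4(l) covers 3:l
5(l) covers 4:l
6(m) covers 2:m
7(i) covers 5:l
8(i) covers 7:i
floor of heap: 0:i, 2:m
completions by unplaced set U, small U first (add the entries for U minus each lowest piece of U):
  |U|=1: {6}:1  {8}:1
  |U|=2: {2,6}:1  {6,8}:2  {7,8}:1
  |U|=3: {2,6,8}:3  {5,7,8}:1  {6,7,8}:3
  |U|=4: {2,6,7,8}:6  {4,5,7,8}:1  {5,6,7,8}:4
  |U|=5: {2,5,6,7,8}:10  {3,4,5,7,8}:1  {4,5,6,7,8}:5
  |U|=6: {1,3,4,5,7,8}:1  {2,4,5,6,7,8}:15  {3,4,5,6,7,8}:6
  |U|=7: {0,1,3,4,5,7,8}:1  {1,3,4,5,6,7,8}:7  {2,3,4,5,6,7,8}:21
  start at 0(i): 28
  start at 2(m): 8
sum over floor = 36

36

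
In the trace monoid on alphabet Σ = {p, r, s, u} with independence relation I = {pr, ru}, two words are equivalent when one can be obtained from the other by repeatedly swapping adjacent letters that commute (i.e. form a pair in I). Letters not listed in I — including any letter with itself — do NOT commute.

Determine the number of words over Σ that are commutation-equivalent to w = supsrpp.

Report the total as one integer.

3

piece 0:s — minimal
piece 1:u rests on {0:s}
piece 2:p rests on {1:u}
piece 3:s rests on {2:p}
piece 4:r rests on {3:s}
piece 5:p rests on {3:s}
piece 6:p rests on {5:p}
minimal pieces: {0:s}
ways to finish when only these pieces remain (= sum over removing one remaining piece with nothing left below it):
  1 left: {4}→1  {6}→1
  2 left: {4,6}→2  {5,6}→1
  3 left: {4,5,6}→3
  4 left: {3,4,5,6}→3
  5 left: {2,3,4,5,6}→3
  placing 0:s first → 3 extensions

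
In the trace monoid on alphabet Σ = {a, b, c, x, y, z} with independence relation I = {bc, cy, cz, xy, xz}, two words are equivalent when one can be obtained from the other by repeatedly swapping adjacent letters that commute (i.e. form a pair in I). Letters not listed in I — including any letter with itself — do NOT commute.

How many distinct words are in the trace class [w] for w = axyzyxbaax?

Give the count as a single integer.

#0=a has no predecessor
#1=x depends on [0:a]
#2=y depends on [0:a]
#3=z depends on [2:y]
#4=y depends on [3:z]
#5=x depends on [1:x]
#6=b depends on [4:y, 5:x]
#7=a depends on [6:b]
#8=a depends on [7:a]
#9=x depends on [8:a]
sources: [0:a]
N(rest) = Σ N(rest − s) over sources s of rest; N(one piece) = 1:
  size 1 → [9]=1
  size 2 → [8,9]=1
  size 3 → [7,8,9]=1
  size 4 → [6,7,8,9]=1
  size 5 → [4,6,7,8,9]=1  [5,6,7,8,9]=1
  size 6 → [1,5,6,7,8,9]=1  [3,4,6,7,8,9]=1  [4,5,6,7,8,9]=2
  size 7 → [1,4,5,6,7,8,9]=3  [2,3,4,6,7,8,9]=1  [3,4,5,6,7,8,9]=3
  size 8 → [1,3,4,5,6,7,8,9]=6  [2,3,4,5,6,7,8,9]=4
  first=0(a) contributes 10

10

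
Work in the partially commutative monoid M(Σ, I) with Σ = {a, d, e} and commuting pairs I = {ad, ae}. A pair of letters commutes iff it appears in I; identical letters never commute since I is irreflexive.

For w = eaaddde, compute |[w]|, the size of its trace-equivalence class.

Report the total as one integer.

21

piece 0:e — minimal
piece 1:a — minimal
piece 2:a rests on {1:a}
piece 3:d rests on {0:e}
piece 4:d rests on {3:d}
piece 5:d rests on {4:d}
piece 6:e rests on {5:d}
minimal pieces: {0:e, 1:a}
ways to finish when only these pieces remain (= sum over removing one remaining piece with nothing left below it):
  1 left: {2}→1  {6}→1
  2 left: {1,2}→1  {2,6}→2  {5,6}→1
  3 left: {1,2,6}→3  {2,5,6}→3  {4,5,6}→1
  4 left: {1,2,5,6}→6  {2,4,5,6}→4  {3,4,5,6}→1
  5 left: {0,3,4,5,6}→1  {1,2,4,5,6}→10  {2,3,4,5,6}→5
  placing 0:e first → 15 extensions
  placing 1:a first → 6 extensions
total linear extensions = 21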